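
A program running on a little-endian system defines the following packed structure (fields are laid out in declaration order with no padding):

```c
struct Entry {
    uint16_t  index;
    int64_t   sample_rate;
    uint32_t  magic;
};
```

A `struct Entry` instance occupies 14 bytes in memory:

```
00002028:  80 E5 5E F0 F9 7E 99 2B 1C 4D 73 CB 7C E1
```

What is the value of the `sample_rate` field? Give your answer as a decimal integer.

5556363978528649310

`sample_rate` follows `index` (2 bytes), so it starts at byte offset 2 and occupies 8 bytes.
Bytes at offsets 2..9: 5E F0 F9 7E 99 2B 1C 4D.
Little-endian: lowest address holds the least-significant byte.
Reassemble most-significant byte first: 4D 1C 2B 99 7E F9 F0 5E → 0x4D1C2B997EF9F05E.
0x4D1C2B997EF9F05E = 5556363978528649310.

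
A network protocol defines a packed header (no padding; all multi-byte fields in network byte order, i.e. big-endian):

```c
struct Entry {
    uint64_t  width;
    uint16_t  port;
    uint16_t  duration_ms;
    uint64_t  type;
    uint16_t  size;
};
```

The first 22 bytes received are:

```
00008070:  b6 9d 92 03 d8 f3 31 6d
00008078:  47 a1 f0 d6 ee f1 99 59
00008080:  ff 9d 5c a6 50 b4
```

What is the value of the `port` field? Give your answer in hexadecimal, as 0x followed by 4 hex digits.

`port` follows `width` (8 bytes), so it starts at byte offset 8 and occupies 2 bytes.
Bytes at offsets 8..9: 47 A1.
Big-endian: lowest address holds the most-significant byte.
The bytes are already most-significant first: 0x47A1.

0x47A1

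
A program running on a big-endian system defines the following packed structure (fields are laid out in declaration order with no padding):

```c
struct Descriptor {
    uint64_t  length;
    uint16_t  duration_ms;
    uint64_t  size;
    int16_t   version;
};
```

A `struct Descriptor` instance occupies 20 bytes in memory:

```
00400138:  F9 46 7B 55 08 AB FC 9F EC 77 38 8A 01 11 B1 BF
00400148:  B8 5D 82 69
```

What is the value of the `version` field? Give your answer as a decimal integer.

-32151

`version` follows `length` (8 B), `duration_ms` (2 B), `size` (8 B), so it starts at offset 8 + 2 + 8 = 18 and occupies 2 bytes.
Bytes at offsets 18..19: 82 69.
Big-endian stores the most-significant byte at the lowest address.
The bytes are already most-significant first: 0x8269.
Top bit is set, so as a signed 16-bit value this is 0x8269 − 2^16 = -32151.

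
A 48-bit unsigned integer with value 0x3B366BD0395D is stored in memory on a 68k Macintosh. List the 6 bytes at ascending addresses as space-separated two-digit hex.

3B 36 6B D0 39 5D

Split into bytes (most-significant first): 3B 36 6B D0 39 5D.
Big-endian: lowest address holds the most-significant byte.
So the memory order matches the most-significant-first order: 3B 36 6B D0 39 5D.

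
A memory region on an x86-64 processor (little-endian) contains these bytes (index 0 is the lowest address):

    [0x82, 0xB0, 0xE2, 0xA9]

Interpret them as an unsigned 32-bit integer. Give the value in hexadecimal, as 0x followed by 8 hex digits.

0xA9E2B082

Little-endian: lowest address holds the least-significant byte.
Reassemble most-significant byte first: A9 E2 B0 82 → 0xA9E2B082.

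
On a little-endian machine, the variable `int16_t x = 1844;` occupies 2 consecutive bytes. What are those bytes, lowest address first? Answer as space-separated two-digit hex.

34 07

1844 in hexadecimal, padded to 16 bits, is 0x0734.
Split into bytes (most-significant first): 07 34.
In little-endian order the low byte comes first in memory.
So at ascending addresses the bytes are 34 07.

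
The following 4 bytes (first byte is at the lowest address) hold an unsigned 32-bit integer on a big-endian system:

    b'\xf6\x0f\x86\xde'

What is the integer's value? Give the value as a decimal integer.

Big-endian: lowest address holds the most-significant byte.
The bytes are already most-significant first: 0xF60F86DE.
0xF60F86DE = 4128212702.

4128212702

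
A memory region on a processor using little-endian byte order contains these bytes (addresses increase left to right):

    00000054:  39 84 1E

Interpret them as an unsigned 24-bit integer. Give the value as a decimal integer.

Little-endian: lowest address holds the least-significant byte.
Reassemble most-significant byte first: 1E 84 39 → 0x1E8439.
0x1E8439 = 1999929.

1999929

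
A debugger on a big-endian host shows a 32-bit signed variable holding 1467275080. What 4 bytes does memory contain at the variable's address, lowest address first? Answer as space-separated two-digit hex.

57 74 D7 48

1467275080 in hexadecimal, padded to 32 bits, is 0x5774D748.
Split into bytes (most-significant first): 57 74 D7 48.
Big-endian: lowest address holds the most-significant byte.
So the memory order matches the most-significant-first order: 57 74 D7 48.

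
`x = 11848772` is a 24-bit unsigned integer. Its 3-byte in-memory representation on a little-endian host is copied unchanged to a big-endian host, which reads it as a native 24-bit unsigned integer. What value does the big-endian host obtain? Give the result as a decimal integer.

4508852

11848772 in 24-bit hexadecimal is 0xB4CC44.
Stored little-endian, the bytes at ascending addresses are 44 CC B4.
Read back as big-endian, the last byte is least significant, giving 0x44CCB4.
0x44CCB4 = 4508852.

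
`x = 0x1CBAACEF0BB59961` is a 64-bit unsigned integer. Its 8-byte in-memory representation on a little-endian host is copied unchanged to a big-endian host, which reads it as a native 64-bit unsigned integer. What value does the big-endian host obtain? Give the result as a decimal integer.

Stored little-endian, the bytes at ascending addresses are 61 99 B5 0B EF AC BA 1C.
Read back as big-endian, the last byte is least significant, giving 0x6199B50BEFACBA1C.
0x6199B50BEFACBA1C = 7032851355986082332.

7032851355986082332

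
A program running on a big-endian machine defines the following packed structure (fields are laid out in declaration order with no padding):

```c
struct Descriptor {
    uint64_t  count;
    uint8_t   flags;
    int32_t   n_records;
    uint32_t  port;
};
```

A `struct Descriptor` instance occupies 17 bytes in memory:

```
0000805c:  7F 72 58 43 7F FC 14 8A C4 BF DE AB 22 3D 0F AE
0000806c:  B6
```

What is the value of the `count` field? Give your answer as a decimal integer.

9183499637095142538

`count` is the first field, at byte offset 0, occupying 8 bytes.
Bytes at offsets 0..7: 7F 72 58 43 7F FC 14 8A.
Big-endian: lowest address holds the most-significant byte.
The bytes are already most-significant first: 0x7F7258437FFC148A.
0x7F7258437FFC148A = 9183499637095142538.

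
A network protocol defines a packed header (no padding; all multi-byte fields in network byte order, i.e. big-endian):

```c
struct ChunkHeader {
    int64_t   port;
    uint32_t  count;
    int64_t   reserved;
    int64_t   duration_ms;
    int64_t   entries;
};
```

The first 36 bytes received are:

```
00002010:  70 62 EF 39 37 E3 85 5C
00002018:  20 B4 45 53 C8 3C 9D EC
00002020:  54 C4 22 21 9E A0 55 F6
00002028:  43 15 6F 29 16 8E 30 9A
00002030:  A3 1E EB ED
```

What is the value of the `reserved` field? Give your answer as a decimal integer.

-4018163129161342431

`reserved` follows `port` (8 B), `count` (4 B), so it starts at offset 8 + 4 = 12 and occupies 8 bytes.
Bytes at offsets 12..19: C8 3C 9D EC 54 C4 22 21.
Big-endian: lowest address holds the most-significant byte.
The bytes are already most-significant first: 0xC83C9DEC54C42221.
Top bit is set, so as a signed 64-bit value this is 0xC83C9DEC54C42221 − 2^64 = -4018163129161342431.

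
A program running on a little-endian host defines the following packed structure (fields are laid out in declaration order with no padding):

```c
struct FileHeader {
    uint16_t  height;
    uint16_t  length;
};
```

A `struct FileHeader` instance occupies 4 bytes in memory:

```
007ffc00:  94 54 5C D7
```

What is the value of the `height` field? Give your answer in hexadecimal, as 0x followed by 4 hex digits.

`height` is the first field, at byte offset 0, occupying 2 bytes.
Bytes at offsets 0..1: 94 54.
Little-endian stores the least-significant byte at the lowest address.
Reassemble most-significant byte first: 54 94 → 0x5494.

0x5494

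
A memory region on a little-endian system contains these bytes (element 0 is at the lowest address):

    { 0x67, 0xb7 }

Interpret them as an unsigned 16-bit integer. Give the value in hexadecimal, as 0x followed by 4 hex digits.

0xB767

Little-endian stores the least-significant byte at the lowest address.
Reassemble most-significant byte first: B7 67 → 0xB767.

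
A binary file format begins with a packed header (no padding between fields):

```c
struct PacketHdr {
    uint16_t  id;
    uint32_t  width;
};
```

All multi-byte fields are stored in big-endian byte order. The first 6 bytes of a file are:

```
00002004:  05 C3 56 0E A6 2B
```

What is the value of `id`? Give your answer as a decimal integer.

`id` is the first field, at byte offset 0, occupying 2 bytes.
Bytes at offsets 0..1: 05 C3.
Big-endian: lowest address holds the most-significant byte.
The bytes are already most-significant first: 0x05C3.
0x05C3 = 1475.

1475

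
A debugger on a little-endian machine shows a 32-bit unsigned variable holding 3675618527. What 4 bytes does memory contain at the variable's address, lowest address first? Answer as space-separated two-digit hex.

DF 7C 15 DB

3675618527 in hexadecimal, padded to 32 bits, is 0xDB157CDF.
Split into bytes (most-significant first): DB 15 7C DF.
Little-endian: lowest address holds the least-significant byte.
So at ascending addresses the bytes are DF 7C 15 DB.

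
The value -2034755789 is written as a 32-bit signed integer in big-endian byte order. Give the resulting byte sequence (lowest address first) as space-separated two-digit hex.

86 B8 17 33

Two's complement of -2034755789 in 32 bits: 2034755789 = 0x7947E8CD; invert → 0x86B81732; add 1 → 0x86B81733.
Split into bytes (most-significant first): 86 B8 17 33.
Big-endian stores the most-significant byte at the lowest address.
So the memory order matches the most-significant-first order: 86 B8 17 33.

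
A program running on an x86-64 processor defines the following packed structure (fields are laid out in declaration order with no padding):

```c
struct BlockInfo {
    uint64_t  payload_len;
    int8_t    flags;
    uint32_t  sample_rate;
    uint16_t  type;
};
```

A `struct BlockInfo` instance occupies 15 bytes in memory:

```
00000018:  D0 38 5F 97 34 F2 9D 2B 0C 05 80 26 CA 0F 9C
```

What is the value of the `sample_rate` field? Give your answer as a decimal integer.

`sample_rate` follows `payload_len` (8 B), `flags` (1 B), so it starts at offset 8 + 1 = 9 and occupies 4 bytes.
Bytes at offsets 9..12: 05 80 26 CA.
In little-endian order the low byte comes first in memory.
Reassemble most-significant byte first: CA 26 80 05 → 0xCA268005.
0xCA268005 = 3391520773.

3391520773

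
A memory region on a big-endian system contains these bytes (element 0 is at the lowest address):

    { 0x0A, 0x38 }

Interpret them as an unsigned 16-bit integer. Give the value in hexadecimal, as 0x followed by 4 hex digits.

0x0A38

In big-endian order the high byte comes first in memory.
The bytes are already most-significant first: 0x0A38.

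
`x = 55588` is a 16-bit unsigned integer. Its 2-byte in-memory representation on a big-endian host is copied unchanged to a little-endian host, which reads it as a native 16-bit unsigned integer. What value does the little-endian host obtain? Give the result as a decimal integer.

9433

55588 in 16-bit hexadecimal is 0xD924.
Stored big-endian, the bytes at ascending addresses are D9 24.
Read back as little-endian, the first byte is least significant, giving 0x24D9.
0x24D9 = 9433.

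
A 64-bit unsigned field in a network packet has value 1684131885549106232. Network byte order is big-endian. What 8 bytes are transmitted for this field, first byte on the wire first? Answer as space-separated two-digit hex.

17 5F 3D 06 E9 10 34 38

1684131885549106232 in hexadecimal, padded to 64 bits, is 0x175F3D06E9103438.
Split into bytes (most-significant first): 17 5F 3D 06 E9 10 34 38.
Big-endian stores the most-significant byte at the lowest address.
So the memory order matches the most-significant-first order: 17 5F 3D 06 E9 10 34 38.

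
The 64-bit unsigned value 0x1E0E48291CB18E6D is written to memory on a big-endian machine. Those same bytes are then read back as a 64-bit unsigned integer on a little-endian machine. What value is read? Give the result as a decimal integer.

Stored big-endian, the bytes at ascending addresses are 1E 0E 48 29 1C B1 8E 6D.
Read back as little-endian, the first byte is least significant, giving 0x6D8EB11C29480E1E.
0x6D8EB11C29480E1E = 7894441931336846878.

7894441931336846878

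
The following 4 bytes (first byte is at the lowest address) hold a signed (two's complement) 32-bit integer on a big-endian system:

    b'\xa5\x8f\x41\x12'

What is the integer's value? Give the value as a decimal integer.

Big-endian: lowest address holds the most-significant byte.
The bytes are already most-significant first: 0xA58F4112.
Top bit is set, so as a signed 32-bit value this is 0xA58F4112 − 2^32 = -1517338350.

-1517338350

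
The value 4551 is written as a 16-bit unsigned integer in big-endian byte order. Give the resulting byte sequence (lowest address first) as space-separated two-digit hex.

4551 in hexadecimal, padded to 16 bits, is 0x11C7.
Split into bytes (most-significant first): 11 C7.
In big-endian order the high byte comes first in memory.
So the memory order matches the most-significant-first order: 11 C7.

11 C7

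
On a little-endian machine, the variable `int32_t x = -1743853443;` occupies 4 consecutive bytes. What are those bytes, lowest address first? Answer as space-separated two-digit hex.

7D E8 0E 98

Two's complement of -1743853443 in 32 bits: 1743853443 = 0x67F11783; invert → 0x980EE87C; add 1 → 0x980EE87D.
Split into bytes (most-significant first): 98 0E E8 7D.
In little-endian order the low byte comes first in memory.
So at ascending addresses the bytes are 7D E8 0E 98.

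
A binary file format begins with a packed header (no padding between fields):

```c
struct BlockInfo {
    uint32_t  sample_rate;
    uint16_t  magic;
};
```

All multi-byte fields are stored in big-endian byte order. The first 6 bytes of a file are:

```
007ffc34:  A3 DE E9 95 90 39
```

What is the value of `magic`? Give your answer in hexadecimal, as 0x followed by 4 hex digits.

`magic` follows `sample_rate` (4 bytes), so it starts at byte offset 4 and occupies 2 bytes.
Bytes at offsets 4..5: 90 39.
Big-endian stores the most-significant byte at the lowest address.
The bytes are already most-significant first: 0x9039.

0x9039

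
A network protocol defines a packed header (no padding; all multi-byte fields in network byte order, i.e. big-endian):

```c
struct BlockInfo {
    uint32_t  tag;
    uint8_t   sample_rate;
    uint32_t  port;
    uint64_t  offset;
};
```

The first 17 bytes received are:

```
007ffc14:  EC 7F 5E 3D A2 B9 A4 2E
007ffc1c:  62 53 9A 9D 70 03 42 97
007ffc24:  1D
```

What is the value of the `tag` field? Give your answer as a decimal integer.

`tag` is the first field, at byte offset 0, occupying 4 bytes.
Bytes at offsets 0..3: EC 7F 5E 3D.
In big-endian order the high byte comes first in memory.
The bytes are already most-significant first: 0xEC7F5E3D.
0xEC7F5E3D = 3967770173.

3967770173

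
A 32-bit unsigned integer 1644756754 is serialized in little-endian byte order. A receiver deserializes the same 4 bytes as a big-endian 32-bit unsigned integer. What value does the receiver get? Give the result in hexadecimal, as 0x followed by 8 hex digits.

1644756754 in 32-bit hexadecimal is 0x6208FF12.
Stored little-endian, the bytes at ascending addresses are 12 FF 08 62.
Read back as big-endian, the last byte is least significant, giving 0x12FF0862.

0x12FF0862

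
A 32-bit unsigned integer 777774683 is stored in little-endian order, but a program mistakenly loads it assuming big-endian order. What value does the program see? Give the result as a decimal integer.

777774683 in 32-bit hexadecimal is 0x2E5BE65B.
Stored little-endian, the bytes at ascending addresses are 5B E6 5B 2E.
Read back as big-endian, the last byte is least significant, giving 0x5BE65B2E.
0x5BE65B2E = 1541823278.

1541823278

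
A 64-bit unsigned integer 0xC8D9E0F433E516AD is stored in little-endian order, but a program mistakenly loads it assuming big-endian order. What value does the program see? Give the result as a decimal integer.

Stored little-endian, the bytes at ascending addresses are AD 16 E5 33 F4 E0 D9 C8.
Read back as big-endian, the last byte is least significant, giving 0xAD16E533F4E0D9C8.
0xAD16E533F4E0D9C8 = 12472408229363636680.

12472408229363636680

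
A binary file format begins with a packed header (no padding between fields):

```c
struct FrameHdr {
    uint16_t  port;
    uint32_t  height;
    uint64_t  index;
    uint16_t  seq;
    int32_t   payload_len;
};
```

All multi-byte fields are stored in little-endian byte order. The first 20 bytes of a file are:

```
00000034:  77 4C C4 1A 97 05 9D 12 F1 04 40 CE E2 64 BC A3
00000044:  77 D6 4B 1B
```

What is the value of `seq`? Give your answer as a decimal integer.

`seq` follows `port` (2 B), `height` (4 B), `index` (8 B), so it starts at offset 2 + 4 + 8 = 14 and occupies 2 bytes.
Bytes at offsets 14..15: BC A3.
Little-endian: lowest address holds the least-significant byte.
Reassemble most-significant byte first: A3 BC → 0xA3BC.
0xA3BC = 41916.

41916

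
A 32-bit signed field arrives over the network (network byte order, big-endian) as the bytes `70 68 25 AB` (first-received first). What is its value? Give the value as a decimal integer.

In big-endian order the high byte comes first in memory.
The bytes are already most-significant first: 0x706825AB.
0x706825AB = 1885873579.

1885873579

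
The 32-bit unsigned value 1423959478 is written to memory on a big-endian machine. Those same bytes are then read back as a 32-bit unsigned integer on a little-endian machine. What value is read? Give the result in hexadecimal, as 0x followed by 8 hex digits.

0xB6E5DF54

1423959478 in 32-bit hexadecimal is 0x54DFE5B6.
Stored big-endian, the bytes at ascending addresses are 54 DF E5 B6.
Read back as little-endian, the first byte is least significant, giving 0xB6E5DF54.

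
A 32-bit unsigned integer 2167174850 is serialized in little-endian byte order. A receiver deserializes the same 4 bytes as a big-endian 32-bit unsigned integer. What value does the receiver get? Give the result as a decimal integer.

3262524545

2167174850 in 32-bit hexadecimal is 0x812C76C2.
Stored little-endian, the bytes at ascending addresses are C2 76 2C 81.
Read back as big-endian, the last byte is least significant, giving 0xC2762C81.
0xC2762C81 = 3262524545.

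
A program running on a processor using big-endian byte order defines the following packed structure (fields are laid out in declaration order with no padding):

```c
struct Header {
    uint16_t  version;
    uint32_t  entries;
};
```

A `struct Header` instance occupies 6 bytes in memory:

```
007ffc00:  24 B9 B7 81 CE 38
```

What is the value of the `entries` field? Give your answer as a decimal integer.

3078737464

`entries` follows `version` (2 bytes), so it starts at byte offset 2 and occupies 4 bytes.
Bytes at offsets 2..5: B7 81 CE 38.
Big-endian stores the most-significant byte at the lowest address.
The bytes are already most-significant first: 0xB781CE38.
0xB781CE38 = 3078737464.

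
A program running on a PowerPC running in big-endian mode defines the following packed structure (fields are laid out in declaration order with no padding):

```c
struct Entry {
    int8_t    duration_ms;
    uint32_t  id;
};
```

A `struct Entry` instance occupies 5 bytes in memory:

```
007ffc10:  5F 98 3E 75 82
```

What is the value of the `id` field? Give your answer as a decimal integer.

`id` follows `duration_ms` (1 byte), so it starts at byte offset 1 and occupies 4 bytes.
Bytes at offsets 1..4: 98 3E 75 82.
In big-endian order the high byte comes first in memory.
The bytes are already most-significant first: 0x983E7582.
0x983E7582 = 2554230146.

2554230146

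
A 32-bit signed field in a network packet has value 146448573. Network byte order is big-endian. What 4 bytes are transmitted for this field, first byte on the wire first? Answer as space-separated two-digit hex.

146448573 in hexadecimal, padded to 32 bits, is 0x08BAA0BD.
Split into bytes (most-significant first): 08 BA A0 BD.
Big-endian stores the most-significant byte at the lowest address.
So the memory order matches the most-significant-first order: 08 BA A0 BD.

08 BA A0 BD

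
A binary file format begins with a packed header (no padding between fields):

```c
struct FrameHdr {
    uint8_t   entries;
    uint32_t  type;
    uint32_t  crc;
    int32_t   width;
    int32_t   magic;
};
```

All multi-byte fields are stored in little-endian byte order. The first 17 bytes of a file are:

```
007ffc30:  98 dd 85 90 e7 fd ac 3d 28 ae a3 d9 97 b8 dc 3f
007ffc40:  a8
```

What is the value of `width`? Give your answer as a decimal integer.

`width` follows `entries` (1 B), `type` (4 B), `crc` (4 B), so it starts at offset 1 + 4 + 4 = 9 and occupies 4 bytes.
Bytes at offsets 9..12: AE A3 D9 97.
In little-endian order the low byte comes first in memory.
Reassemble most-significant byte first: 97 D9 A3 AE → 0x97D9A3AE.
Top bit is set, so as a signed 32-bit value this is 0x97D9A3AE − 2^32 = -1747344466.

-1747344466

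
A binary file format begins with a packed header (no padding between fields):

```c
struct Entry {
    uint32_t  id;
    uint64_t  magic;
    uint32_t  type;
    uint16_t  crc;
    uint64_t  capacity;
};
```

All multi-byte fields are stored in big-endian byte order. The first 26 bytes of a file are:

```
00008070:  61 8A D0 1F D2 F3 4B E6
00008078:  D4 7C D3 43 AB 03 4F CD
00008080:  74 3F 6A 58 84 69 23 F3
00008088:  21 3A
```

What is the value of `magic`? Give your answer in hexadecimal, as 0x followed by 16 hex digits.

`magic` follows `id` (4 bytes), so it starts at byte offset 4 and occupies 8 bytes.
Bytes at offsets 4..11: D2 F3 4B E6 D4 7C D3 43.
Big-endian stores the most-significant byte at the lowest address.
The bytes are already most-significant first: 0xD2F34BE6D47CD343.

0xD2F34BE6D47CD343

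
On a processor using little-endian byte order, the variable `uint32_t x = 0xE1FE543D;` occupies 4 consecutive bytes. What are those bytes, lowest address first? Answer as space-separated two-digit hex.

3D 54 FE E1

Split into bytes (most-significant first): E1 FE 54 3D.
In little-endian order the low byte comes first in memory.
So at ascending addresses the bytes are 3D 54 FE E1.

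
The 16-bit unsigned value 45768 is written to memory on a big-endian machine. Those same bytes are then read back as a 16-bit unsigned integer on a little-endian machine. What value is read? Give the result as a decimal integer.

45768 in 16-bit hexadecimal is 0xB2C8.
Stored big-endian, the bytes at ascending addresses are B2 C8.
Read back as little-endian, the first byte is least significant, giving 0xC8B2.
0xC8B2 = 51378.

51378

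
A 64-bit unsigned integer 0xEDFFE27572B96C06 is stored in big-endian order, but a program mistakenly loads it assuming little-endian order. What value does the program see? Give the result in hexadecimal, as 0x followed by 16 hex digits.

Stored big-endian, the bytes at ascending addresses are ED FF E2 75 72 B9 6C 06.
Read back as little-endian, the first byte is least significant, giving 0x066CB97275E2FFED.

0x066CB97275E2FFED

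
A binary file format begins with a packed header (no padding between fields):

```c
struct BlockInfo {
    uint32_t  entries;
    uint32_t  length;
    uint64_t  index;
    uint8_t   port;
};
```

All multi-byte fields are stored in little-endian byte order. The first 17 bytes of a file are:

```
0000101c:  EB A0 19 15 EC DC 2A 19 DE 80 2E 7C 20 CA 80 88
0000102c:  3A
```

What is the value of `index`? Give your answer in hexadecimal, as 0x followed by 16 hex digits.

0x8880CA207C2E80DE

`index` follows `entries` (4 B), `length` (4 B), so it starts at offset 4 + 4 = 8 and occupies 8 bytes.
Bytes at offsets 8..15: DE 80 2E 7C 20 CA 80 88.
Little-endian stores the least-significant byte at the lowest address.
Reassemble most-significant byte first: 88 80 CA 20 7C 2E 80 DE → 0x8880CA207C2E80DE.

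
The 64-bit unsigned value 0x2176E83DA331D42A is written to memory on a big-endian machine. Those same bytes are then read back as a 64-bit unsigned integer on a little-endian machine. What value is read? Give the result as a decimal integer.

Stored big-endian, the bytes at ascending addresses are 21 76 E8 3D A3 31 D4 2A.
Read back as little-endian, the first byte is least significant, giving 0x2AD431A33DE87621.
0x2AD431A33DE87621 = 3086146221843707425.

3086146221843707425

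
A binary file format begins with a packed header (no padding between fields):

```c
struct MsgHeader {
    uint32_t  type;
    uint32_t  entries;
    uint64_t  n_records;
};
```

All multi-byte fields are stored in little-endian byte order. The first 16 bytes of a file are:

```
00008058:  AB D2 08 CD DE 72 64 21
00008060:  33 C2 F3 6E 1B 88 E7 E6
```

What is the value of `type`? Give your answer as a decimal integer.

`type` is the first field, at byte offset 0, occupying 4 bytes.
Bytes at offsets 0..3: AB D2 08 CD.
Little-endian stores the least-significant byte at the lowest address.
Reassemble most-significant byte first: CD 08 D2 AB → 0xCD08D2AB.
0xCD08D2AB = 3439907499.

3439907499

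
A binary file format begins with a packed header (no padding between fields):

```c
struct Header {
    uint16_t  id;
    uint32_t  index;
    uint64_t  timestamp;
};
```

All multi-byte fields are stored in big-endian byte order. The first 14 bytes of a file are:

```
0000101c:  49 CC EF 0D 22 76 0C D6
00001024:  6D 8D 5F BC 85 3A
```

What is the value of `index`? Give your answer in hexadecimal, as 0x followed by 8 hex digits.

0xEF0D2276

`index` follows `id` (2 bytes), so it starts at byte offset 2 and occupies 4 bytes.
Bytes at offsets 2..5: EF 0D 22 76.
In big-endian order the high byte comes first in memory.
The bytes are already most-significant first: 0xEF0D2276.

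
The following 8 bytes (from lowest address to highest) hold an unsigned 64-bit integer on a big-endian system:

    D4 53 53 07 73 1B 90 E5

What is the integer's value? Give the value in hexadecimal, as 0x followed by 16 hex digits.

Big-endian: lowest address holds the most-significant byte.
The bytes are already most-significant first: 0xD4535307731B90E5.

0xD4535307731B90E5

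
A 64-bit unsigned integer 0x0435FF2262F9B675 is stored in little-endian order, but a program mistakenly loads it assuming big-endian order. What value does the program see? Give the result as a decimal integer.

Stored little-endian, the bytes at ascending addresses are 75 B6 F9 62 22 FF 35 04.
Read back as big-endian, the last byte is least significant, giving 0x75B6F96222FF3504.
0x75B6F96222FF3504 = 8482241148088169732.

8482241148088169732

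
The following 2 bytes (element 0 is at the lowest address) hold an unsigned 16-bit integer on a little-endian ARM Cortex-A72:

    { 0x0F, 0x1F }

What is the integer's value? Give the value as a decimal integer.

7951

In little-endian order the low byte comes first in memory.
Reassemble most-significant byte first: 1F 0F → 0x1F0F.
0x1F0F = 7951.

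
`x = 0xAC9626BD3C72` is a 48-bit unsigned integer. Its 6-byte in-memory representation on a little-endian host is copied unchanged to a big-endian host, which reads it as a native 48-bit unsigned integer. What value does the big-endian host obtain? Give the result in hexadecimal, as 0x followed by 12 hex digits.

Stored little-endian, the bytes at ascending addresses are 72 3C BD 26 96 AC.
Read back as big-endian, the last byte is least significant, giving 0x723CBD2696AC.

0x723CBD2696AC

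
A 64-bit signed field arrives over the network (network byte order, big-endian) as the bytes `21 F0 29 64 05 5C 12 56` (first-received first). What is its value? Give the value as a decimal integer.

Big-endian stores the most-significant byte at the lowest address.
The bytes are already most-significant first: 0x21F02964055C1256.
0x21F02964055C1256 = 2445500107225567830.

2445500107225567830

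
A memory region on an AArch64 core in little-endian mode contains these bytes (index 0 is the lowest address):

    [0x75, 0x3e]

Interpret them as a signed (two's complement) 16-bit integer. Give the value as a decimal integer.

15989

In little-endian order the low byte comes first in memory.
Reassemble most-significant byte first: 3E 75 → 0x3E75.
0x3E75 = 15989.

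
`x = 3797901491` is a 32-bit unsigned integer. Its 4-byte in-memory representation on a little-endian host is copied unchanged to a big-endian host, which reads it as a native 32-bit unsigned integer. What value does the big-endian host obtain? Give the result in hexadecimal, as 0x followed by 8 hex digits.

3797901491 in 32-bit hexadecimal is 0xE25F60B3.
Stored little-endian, the bytes at ascending addresses are B3 60 5F E2.
Read back as big-endian, the last byte is least significant, giving 0xB3605FE2.

0xB3605FE2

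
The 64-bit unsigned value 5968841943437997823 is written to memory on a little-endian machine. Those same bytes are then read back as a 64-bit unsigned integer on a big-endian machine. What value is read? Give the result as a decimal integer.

18443949729862047058

5968841943437997823 in 64-bit hexadecimal is 0x52D5961F8F12F6FF.
Stored little-endian, the bytes at ascending addresses are FF F6 12 8F 1F 96 D5 52.
Read back as big-endian, the last byte is least significant, giving 0xFFF6128F1F96D552.
0xFFF6128F1F96D552 = 18443949729862047058.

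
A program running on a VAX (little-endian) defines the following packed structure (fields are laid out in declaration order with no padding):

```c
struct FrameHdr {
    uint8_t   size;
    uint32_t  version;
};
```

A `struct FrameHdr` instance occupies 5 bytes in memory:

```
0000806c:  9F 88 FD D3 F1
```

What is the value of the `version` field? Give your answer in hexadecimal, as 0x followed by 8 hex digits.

`version` follows `size` (1 byte), so it starts at byte offset 1 and occupies 4 bytes.
Bytes at offsets 1..4: 88 FD D3 F1.
Little-endian: lowest address holds the least-significant byte.
Reassemble most-significant byte first: F1 D3 FD 88 → 0xF1D3FD88.

0xF1D3FD88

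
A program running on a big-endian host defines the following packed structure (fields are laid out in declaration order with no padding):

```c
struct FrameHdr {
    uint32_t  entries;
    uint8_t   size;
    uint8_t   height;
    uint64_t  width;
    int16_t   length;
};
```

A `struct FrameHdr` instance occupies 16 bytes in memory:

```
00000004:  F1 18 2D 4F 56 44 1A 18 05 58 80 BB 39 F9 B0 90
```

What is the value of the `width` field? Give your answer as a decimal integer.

`width` follows `entries` (4 B), `size` (1 B), `height` (1 B), so it starts at offset 4 + 1 + 1 = 6 and occupies 8 bytes.
Bytes at offsets 6..13: 1A 18 05 58 80 BB 39 F9.
Big-endian: lowest address holds the most-significant byte.
The bytes are already most-significant first: 0x1A18055880BB39F9.
0x1A18055880BB39F9 = 1880258722102196729.

1880258722102196729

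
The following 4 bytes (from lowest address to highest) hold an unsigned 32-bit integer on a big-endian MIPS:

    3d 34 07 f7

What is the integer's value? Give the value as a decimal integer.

In big-endian order the high byte comes first in memory.
The bytes are already most-significant first: 0x3D3407F7.
0x3D3407F7 = 1026820087.

1026820087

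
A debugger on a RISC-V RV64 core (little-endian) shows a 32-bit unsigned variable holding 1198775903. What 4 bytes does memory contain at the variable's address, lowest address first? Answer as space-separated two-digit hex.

1198775903 in hexadecimal, padded to 32 bits, is 0x4773DE5F.
Split into bytes (most-significant first): 47 73 DE 5F.
In little-endian order the low byte comes first in memory.
So at ascending addresses the bytes are 5F DE 73 47.

5F DE 73 47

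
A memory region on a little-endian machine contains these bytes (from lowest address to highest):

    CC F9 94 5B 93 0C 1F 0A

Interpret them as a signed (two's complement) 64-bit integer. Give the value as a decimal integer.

Little-endian: lowest address holds the least-significant byte.
Reassemble most-significant byte first: 0A 1F 0C 93 5B 94 F9 CC → 0x0A1F0C935B94F9CC.
0x0A1F0C935B94F9CC = 729315491693525452.

729315491693525452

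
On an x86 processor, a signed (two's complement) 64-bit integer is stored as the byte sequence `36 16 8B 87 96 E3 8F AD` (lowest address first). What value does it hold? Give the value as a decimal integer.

-5940279147819755978

Little-endian: lowest address holds the least-significant byte.
Reassemble most-significant byte first: AD 8F E3 96 87 8B 16 36 → 0xAD8FE396878B1636.
Top bit is set, so as a signed 64-bit value this is 0xAD8FE396878B1636 − 2^64 = -5940279147819755978.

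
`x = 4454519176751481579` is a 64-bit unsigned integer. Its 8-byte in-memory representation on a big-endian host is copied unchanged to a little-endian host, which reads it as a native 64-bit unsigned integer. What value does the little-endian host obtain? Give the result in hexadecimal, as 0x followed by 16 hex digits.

0xEB02701797A1D13D

4454519176751481579 in 64-bit hexadecimal is 0x3DD1A197177002EB.
Stored big-endian, the bytes at ascending addresses are 3D D1 A1 97 17 70 02 EB.
Read back as little-endian, the first byte is least significant, giving 0xEB02701797A1D13D.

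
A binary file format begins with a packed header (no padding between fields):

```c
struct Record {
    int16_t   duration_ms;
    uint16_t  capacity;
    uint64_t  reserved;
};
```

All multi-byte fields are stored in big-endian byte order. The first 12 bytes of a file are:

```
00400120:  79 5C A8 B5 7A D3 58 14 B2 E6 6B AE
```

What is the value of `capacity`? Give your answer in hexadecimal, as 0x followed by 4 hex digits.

`capacity` follows `duration_ms` (2 bytes), so it starts at byte offset 2 and occupies 2 bytes.
Bytes at offsets 2..3: A8 B5.
Big-endian: lowest address holds the most-significant byte.
The bytes are already most-significant first: 0xA8B5.

0xA8B5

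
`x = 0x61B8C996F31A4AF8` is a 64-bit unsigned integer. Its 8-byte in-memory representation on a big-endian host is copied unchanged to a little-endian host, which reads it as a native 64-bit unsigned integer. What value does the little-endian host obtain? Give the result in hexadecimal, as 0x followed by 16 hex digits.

0xF84A1AF396C9B861

Stored big-endian, the bytes at ascending addresses are 61 B8 C9 96 F3 1A 4A F8.
Read back as little-endian, the first byte is least significant, giving 0xF84A1AF396C9B861.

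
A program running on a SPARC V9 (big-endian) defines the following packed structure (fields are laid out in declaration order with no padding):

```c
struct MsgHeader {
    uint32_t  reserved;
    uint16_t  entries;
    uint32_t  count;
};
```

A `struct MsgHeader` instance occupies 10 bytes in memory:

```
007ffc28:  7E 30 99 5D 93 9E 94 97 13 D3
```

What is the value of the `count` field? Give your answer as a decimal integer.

2492928979

`count` follows `reserved` (4 B), `entries` (2 B), so it starts at offset 4 + 2 = 6 and occupies 4 bytes.
Bytes at offsets 6..9: 94 97 13 D3.
In big-endian order the high byte comes first in memory.
The bytes are already most-significant first: 0x949713D3.
0x949713D3 = 2492928979.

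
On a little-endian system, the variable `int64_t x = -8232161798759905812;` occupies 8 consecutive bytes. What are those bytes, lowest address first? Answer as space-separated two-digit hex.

Two's complement of -8232161798759905812 in 64 bits: 8232161798759905812 = 0x723E838A449FFA14; invert → 0x8DC17C75BB6005EB; add 1 → 0x8DC17C75BB6005EC.
Split into bytes (most-significant first): 8D C1 7C 75 BB 60 05 EC.
Little-endian stores the least-significant byte at the lowest address.
So at ascending addresses the bytes are EC 05 60 BB 75 7C C1 8D.

EC 05 60 BB 75 7C C1 8D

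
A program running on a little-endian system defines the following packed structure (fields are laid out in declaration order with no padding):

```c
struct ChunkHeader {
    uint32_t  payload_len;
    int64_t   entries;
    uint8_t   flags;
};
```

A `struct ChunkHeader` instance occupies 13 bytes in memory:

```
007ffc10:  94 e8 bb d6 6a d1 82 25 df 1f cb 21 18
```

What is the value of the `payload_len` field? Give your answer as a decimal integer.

`payload_len` is the first field, at byte offset 0, occupying 4 bytes.
Bytes at offsets 0..3: 94 E8 BB D6.
Little-endian: lowest address holds the least-significant byte.
Reassemble most-significant byte first: D6 BB E8 94 → 0xD6BBE894.
0xD6BBE894 = 3602638996.

3602638996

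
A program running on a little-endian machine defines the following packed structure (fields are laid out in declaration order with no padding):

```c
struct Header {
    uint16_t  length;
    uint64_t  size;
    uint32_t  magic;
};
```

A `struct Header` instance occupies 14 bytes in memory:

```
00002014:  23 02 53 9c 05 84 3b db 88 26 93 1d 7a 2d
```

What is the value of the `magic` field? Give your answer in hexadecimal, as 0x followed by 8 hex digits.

`magic` follows `length` (2 B), `size` (8 B), so it starts at offset 2 + 8 = 10 and occupies 4 bytes.
Bytes at offsets 10..13: 93 1D 7A 2D.
Little-endian stores the least-significant byte at the lowest address.
Reassemble most-significant byte first: 2D 7A 1D 93 → 0x2D7A1D93.

0x2D7A1D93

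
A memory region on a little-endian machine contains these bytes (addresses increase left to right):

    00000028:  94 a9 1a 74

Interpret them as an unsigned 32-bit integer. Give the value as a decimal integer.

1947904404

In little-endian order the low byte comes first in memory.
Reassemble most-significant byte first: 74 1A A9 94 → 0x741AA994.
0x741AA994 = 1947904404.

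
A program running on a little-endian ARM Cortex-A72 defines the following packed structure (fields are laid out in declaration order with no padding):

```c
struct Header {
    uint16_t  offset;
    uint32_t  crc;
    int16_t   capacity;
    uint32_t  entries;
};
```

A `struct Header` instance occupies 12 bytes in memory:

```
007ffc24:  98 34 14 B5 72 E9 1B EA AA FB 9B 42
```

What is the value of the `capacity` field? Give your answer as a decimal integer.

`capacity` follows `offset` (2 B), `crc` (4 B), so it starts at offset 2 + 4 = 6 and occupies 2 bytes.
Bytes at offsets 6..7: 1B EA.
In little-endian order the low byte comes first in memory.
Reassemble most-significant byte first: EA 1B → 0xEA1B.
Top bit is set, so as a signed 16-bit value this is 0xEA1B − 2^16 = -5605.

-5605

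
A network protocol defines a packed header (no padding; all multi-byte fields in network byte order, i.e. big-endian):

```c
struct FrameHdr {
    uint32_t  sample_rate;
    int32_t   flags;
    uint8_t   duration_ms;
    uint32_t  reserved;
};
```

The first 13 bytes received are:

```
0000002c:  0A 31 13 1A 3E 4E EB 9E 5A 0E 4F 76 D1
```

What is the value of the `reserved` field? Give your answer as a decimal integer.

240088785

`reserved` follows `sample_rate` (4 B), `flags` (4 B), `duration_ms` (1 B), so it starts at offset 4 + 4 + 1 = 9 and occupies 4 bytes.
Bytes at offsets 9..12: 0E 4F 76 D1.
Big-endian stores the most-significant byte at the lowest address.
The bytes are already most-significant first: 0x0E4F76D1.
0x0E4F76D1 = 240088785.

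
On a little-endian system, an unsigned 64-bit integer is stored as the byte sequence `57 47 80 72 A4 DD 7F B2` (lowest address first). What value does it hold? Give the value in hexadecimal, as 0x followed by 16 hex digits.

0xB27FDDA472804757

Little-endian: lowest address holds the least-significant byte.
Reassemble most-significant byte first: B2 7F DD A4 72 80 47 57 → 0xB27FDDA472804757.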